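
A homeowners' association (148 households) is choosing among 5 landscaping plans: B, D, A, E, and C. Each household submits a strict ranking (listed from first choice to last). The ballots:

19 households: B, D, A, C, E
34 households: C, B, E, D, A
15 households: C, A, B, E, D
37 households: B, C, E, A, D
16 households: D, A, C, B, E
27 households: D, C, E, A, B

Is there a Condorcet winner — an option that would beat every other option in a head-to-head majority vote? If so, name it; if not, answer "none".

C vs B: 92–56 for C.
C vs D: 86–62 for C.
C vs A: 113–35 for C.
C vs E: 148–0 for C.
C beats every other option head-to-head.

C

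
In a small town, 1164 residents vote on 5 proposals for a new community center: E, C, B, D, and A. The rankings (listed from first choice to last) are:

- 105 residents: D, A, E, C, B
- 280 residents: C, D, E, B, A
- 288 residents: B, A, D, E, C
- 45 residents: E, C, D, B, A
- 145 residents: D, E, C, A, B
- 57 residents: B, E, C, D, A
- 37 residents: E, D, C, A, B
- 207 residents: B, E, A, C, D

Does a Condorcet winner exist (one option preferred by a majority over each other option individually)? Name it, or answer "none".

none

Checking pairwise contests:
D beats E 818–346.
E beats C 884–280.
E beats B 612–552.
C beats D 589–575.
E beats A 771–393.
Every option loses at least one head-to-head, so there is no Condorcet winner.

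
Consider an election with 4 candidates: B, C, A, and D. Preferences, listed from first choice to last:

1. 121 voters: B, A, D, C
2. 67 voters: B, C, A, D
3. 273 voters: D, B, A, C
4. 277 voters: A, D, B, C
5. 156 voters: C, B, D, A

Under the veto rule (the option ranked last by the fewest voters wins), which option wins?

B

Last-place votes: B 0, C 671, A 156, D 67.
B is ranked last by the fewest voters, so B wins.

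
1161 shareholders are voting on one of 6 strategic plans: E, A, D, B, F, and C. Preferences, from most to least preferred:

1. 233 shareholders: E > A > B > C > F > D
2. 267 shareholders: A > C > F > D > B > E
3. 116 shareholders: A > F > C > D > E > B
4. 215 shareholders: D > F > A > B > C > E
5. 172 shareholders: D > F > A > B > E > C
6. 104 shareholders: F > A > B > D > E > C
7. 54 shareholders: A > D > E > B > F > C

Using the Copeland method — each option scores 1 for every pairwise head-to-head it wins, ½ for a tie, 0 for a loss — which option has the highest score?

E: loses to A, D, B, F, and C → score 0.
A: beats E, D, B, F, and C → score 5.
D: beats E and B; loses to A, F, and C → score 2.
B: beats E and C; loses to A, D, and F → score 2.
F: beats E, D, B, and C; loses to A → score 4.
C: beats E and D; loses to A, B, and F → score 2.
A has the best pairwise record.

A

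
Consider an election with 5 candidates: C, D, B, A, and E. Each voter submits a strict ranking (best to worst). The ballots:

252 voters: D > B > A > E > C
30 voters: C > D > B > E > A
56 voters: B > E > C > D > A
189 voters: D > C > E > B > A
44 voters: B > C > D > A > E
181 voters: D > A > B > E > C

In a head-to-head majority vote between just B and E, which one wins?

Voters preferring B to E: 563; preferring E to B: 189.
B wins the head-to-head.

B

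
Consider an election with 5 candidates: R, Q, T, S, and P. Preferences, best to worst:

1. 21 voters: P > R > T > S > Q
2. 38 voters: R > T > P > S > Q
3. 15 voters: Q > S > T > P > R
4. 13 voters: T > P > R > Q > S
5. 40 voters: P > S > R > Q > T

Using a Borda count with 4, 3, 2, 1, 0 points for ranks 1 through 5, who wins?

R: 21·3 + 38·4 + 15·0 + 13·2 + 40·2 = 321
Q: 21·0 + 38·0 + 15·4 + 13·1 + 40·1 = 113
T: 21·2 + 38·3 + 15·2 + 13·4 + 40·0 = 238
S: 21·1 + 38·1 + 15·3 + 13·0 + 40·3 = 224
P: 21·4 + 38·2 + 15·1 + 13·3 + 40·4 = 374
P has the highest Borda score (374).

P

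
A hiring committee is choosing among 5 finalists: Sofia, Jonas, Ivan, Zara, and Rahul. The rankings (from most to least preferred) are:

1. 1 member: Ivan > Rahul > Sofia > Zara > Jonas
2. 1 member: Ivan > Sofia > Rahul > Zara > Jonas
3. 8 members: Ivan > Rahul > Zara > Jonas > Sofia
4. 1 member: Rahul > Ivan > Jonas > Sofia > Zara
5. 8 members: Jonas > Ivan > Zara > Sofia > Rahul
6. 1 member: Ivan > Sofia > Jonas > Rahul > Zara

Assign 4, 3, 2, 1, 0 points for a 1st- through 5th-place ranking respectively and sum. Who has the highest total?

Ivan

Sofia: 1·2 + 1·3 + 8·0 + 1·1 + 8·1 + 1·3 = 17
Jonas: 1·0 + 1·0 + 8·1 + 1·2 + 8·4 + 1·2 = 44
Ivan: 1·4 + 1·4 + 8·4 + 1·3 + 8·3 + 1·4 = 71
Zara: 1·1 + 1·1 + 8·2 + 1·0 + 8·2 + 1·0 = 34
Rahul: 1·3 + 1·2 + 8·3 + 1·4 + 8·0 + 1·1 = 34
Ivan has the highest Borda score (71).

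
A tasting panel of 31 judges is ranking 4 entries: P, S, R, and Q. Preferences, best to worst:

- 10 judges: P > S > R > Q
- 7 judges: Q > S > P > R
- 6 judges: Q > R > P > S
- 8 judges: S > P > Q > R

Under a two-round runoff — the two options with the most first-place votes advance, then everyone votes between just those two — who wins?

Round 1 first-place votes: P 10, S 8, R 0, Q 13.
Q and P advance.
Runoff: Q is preferred to P by 13 voters; P by 18.
P wins the runoff.

P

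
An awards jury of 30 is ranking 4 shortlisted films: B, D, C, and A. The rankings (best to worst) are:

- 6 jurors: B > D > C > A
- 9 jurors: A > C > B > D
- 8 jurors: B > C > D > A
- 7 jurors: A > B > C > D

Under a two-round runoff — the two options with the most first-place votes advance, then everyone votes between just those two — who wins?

Round 1 first-place votes: B 14, D 0, C 0, A 16.
A and B advance.
Runoff: A is preferred to B by 16 voters; B by 14.
A wins the runoff.

A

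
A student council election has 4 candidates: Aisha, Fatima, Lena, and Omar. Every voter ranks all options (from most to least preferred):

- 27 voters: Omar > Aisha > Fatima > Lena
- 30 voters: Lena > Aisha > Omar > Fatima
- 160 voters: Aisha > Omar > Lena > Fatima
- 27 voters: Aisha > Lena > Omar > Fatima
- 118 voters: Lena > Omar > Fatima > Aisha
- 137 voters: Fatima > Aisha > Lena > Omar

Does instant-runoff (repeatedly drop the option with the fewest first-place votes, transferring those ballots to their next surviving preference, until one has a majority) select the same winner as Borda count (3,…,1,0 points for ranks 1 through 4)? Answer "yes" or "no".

Instant-runoff — R1 Aisha 187, Fatima 137, Lena 148, Omar 27 (Omar out); R2 Aisha 214, Fatima 137, Lena 148 (Fatima out); R3 Aisha 351, Lena 148 (Aisha winner). Winner: Aisha.
Borda — scores: Aisha 949, Fatima 556, Lena 795, Omar 694. Winner: Aisha.
The two methods agree.

yes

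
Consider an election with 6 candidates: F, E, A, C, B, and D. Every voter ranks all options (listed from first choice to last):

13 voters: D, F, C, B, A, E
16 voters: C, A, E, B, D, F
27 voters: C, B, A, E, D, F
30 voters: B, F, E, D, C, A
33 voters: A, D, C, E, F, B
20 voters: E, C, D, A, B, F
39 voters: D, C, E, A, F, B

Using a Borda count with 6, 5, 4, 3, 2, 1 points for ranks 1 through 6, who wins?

C

F: 13·5 + 16·1 + 27·1 + 30·5 + 33·2 + 20·1 + 39·2 = 422
E: 13·1 + 16·4 + 27·3 + 30·4 + 33·3 + 20·6 + 39·4 = 653
A: 13·2 + 16·5 + 27·4 + 30·1 + 33·6 + 20·3 + 39·3 = 619
C: 13·4 + 16·6 + 27·6 + 30·2 + 33·4 + 20·5 + 39·5 = 797
B: 13·3 + 16·3 + 27·5 + 30·6 + 33·1 + 20·2 + 39·1 = 514
D: 13·6 + 16·2 + 27·2 + 30·3 + 33·5 + 20·4 + 39·6 = 733
C has the highest Borda score (797).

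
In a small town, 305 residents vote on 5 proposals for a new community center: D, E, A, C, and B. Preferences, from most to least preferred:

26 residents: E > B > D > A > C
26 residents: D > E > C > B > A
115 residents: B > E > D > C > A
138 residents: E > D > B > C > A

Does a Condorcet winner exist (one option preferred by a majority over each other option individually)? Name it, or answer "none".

E

E vs D: 279–26 for E.
E vs A: 305–0 for E.
E vs C: 305–0 for E.
E vs B: 190–115 for E.
E beats every other option head-to-head.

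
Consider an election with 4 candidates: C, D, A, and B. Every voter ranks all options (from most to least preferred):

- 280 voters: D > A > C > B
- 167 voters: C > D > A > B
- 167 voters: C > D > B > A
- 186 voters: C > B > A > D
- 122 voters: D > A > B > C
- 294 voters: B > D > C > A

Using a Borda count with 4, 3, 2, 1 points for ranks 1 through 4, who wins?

D

C: 280·2 + 167·4 + 167·4 + 186·4 + 122·1 + 294·2 = 3350
D: 280·4 + 167·3 + 167·3 + 186·1 + 122·4 + 294·3 = 3678
A: 280·3 + 167·2 + 167·1 + 186·2 + 122·3 + 294·1 = 2373
B: 280·1 + 167·1 + 167·2 + 186·3 + 122·2 + 294·4 = 2759
D has the highest Borda score (3678).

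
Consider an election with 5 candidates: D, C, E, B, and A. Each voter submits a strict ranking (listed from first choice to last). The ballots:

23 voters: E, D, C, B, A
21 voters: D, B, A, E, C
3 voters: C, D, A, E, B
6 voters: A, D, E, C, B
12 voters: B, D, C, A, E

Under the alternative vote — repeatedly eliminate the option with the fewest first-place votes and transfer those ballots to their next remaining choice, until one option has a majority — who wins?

Round 1: D 21, C 3, E 23, B 12, A 6. Eliminate C.
Round 2: D 24, E 23, B 12, A 6. Eliminate A.
Round 3: D 30, E 23, B 12. Eliminate B.
Round 4: D 42, E 23. D has a majority.

D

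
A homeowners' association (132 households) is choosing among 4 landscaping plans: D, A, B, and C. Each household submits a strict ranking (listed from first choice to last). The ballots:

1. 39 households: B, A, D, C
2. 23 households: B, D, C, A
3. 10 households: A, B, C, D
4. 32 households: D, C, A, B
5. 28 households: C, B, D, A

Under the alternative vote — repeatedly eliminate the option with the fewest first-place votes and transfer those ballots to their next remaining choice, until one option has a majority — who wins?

B

Round 1: D 32, A 10, B 62, C 28. Eliminate A.
Round 2: D 32, B 72, C 28. B has a majority.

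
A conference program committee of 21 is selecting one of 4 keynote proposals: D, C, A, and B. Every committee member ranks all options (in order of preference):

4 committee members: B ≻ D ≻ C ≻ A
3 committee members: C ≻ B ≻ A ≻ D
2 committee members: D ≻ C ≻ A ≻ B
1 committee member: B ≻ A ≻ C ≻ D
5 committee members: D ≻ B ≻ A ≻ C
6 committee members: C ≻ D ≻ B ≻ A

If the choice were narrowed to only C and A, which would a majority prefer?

C

Voters preferring C to A: 15; preferring A to C: 6.
C wins the head-to-head.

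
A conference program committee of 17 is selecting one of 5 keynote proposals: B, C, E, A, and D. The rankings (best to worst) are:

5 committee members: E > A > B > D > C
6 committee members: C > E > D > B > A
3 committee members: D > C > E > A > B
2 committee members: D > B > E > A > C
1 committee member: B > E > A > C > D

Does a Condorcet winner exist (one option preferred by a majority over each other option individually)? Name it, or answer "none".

Checking pairwise contests:
C beats B 9–8.
D beats C 10–7.
C beats E 9–8.
B beats A 9–8.
E beats D 12–5.
Every option loses at least one head-to-head, so there is no Condorcet winner.

none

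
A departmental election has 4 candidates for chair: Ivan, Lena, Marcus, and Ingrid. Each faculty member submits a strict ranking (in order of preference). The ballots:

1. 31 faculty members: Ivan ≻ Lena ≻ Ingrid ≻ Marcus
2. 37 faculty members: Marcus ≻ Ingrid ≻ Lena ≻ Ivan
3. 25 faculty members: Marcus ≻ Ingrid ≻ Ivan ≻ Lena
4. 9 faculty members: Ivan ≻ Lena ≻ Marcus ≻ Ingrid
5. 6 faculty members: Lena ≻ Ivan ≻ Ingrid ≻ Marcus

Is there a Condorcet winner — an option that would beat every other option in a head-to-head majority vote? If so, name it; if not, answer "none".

Marcus vs Ivan: 62–46 for Marcus.
Marcus vs Lena: 62–46 for Marcus.
Marcus vs Ingrid: 71–37 for Marcus.
Marcus beats every other option head-to-head.

Marcus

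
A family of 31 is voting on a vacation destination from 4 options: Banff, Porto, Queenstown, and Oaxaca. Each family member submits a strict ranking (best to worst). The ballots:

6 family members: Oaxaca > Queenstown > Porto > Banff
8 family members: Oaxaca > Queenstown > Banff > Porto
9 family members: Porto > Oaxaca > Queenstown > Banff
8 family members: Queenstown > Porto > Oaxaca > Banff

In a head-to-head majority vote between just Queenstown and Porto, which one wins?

Queenstown

Voters preferring Queenstown to Porto: 22; preferring Porto to Queenstown: 9.
Queenstown wins the head-to-head.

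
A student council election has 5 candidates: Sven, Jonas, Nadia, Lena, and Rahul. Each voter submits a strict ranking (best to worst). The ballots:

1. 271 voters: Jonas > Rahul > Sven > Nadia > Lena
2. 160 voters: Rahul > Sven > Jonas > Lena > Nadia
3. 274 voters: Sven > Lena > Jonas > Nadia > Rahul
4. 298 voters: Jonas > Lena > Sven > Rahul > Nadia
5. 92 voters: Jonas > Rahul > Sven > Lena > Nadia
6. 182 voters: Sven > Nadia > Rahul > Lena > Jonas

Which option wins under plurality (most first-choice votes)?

Jonas

First-place votes: Sven 456, Jonas 661, Nadia 0, Lena 0, Rahul 160.
Jonas has the most first-place votes.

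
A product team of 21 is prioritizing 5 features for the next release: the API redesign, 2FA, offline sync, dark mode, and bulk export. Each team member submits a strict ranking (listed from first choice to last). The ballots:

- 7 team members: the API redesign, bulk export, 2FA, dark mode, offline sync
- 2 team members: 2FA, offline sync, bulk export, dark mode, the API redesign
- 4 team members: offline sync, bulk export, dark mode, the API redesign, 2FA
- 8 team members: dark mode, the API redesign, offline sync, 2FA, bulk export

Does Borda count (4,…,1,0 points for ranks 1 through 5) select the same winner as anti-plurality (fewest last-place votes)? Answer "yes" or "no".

no

Borda — scores: the API redesign 56, 2FA 30, offline sync 38, dark mode 49, bulk export 37. Winner: the API redesign.
Anti-plurality — last-place votes: the API redesign 2, 2FA 4, offline sync 7, dark mode 0, bulk export 8. Winner: dark mode.
The two methods disagree.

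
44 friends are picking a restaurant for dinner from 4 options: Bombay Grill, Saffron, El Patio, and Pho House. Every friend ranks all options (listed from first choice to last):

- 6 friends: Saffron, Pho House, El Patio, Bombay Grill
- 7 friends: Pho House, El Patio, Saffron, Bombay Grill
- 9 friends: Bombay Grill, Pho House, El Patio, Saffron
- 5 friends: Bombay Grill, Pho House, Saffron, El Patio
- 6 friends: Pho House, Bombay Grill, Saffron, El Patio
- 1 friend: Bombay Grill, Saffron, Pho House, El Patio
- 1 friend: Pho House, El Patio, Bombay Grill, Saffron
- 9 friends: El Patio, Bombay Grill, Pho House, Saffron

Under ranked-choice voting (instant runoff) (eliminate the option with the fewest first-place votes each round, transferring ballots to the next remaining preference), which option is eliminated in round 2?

Round 1: Bombay Grill 15, Saffron 6, El Patio 9, Pho House 14. Eliminate Saffron.
Round 2: Bombay Grill 15, El Patio 9, Pho House 20. Eliminate El Patio.

El Patio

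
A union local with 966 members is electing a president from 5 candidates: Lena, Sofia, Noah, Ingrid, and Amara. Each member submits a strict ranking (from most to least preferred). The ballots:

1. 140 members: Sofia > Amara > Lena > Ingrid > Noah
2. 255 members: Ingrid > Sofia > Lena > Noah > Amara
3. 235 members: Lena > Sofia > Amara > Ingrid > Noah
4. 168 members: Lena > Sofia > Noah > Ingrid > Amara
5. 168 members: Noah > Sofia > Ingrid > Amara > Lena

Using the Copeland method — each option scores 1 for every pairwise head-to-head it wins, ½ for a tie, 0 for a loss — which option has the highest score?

Lena: beats Noah, Ingrid, and Amara; loses to Sofia → score 3.
Sofia: beats Lena, Noah, Ingrid, and Amara → score 4.
Noah: beats Amara; loses to Lena, Sofia, and Ingrid → score 1.
Ingrid: beats Noah and Amara; loses to Lena and Sofia → score 2.
Amara: loses to Lena, Sofia, Noah, and Ingrid → score 0.
Sofia has the best pairwise record.

Sofia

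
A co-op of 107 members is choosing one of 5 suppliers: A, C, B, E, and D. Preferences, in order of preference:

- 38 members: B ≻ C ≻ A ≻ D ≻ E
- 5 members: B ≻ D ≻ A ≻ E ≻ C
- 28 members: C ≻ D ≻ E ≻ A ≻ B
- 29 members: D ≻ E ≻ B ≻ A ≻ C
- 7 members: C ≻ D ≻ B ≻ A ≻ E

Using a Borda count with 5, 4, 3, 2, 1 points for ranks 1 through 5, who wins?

D

A: 38·3 + 5·3 + 28·2 + 29·2 + 7·2 = 257
C: 38·4 + 5·1 + 28·5 + 29·1 + 7·5 = 361
B: 38·5 + 5·5 + 28·1 + 29·3 + 7·3 = 351
E: 38·1 + 5·2 + 28·3 + 29·4 + 7·1 = 255
D: 38·2 + 5·4 + 28·4 + 29·5 + 7·4 = 381
D has the highest Borda score (381).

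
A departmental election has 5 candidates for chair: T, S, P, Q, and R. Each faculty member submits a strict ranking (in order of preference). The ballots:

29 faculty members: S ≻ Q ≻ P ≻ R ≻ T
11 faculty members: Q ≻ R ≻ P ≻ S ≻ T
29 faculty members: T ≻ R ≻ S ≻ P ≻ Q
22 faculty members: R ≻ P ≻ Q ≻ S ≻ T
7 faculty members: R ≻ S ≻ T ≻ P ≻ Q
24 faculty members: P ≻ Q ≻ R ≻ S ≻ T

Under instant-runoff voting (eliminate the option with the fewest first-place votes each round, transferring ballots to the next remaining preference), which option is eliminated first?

Q

Round 1: T 29, S 29, P 24, Q 11, R 29. Eliminate Q.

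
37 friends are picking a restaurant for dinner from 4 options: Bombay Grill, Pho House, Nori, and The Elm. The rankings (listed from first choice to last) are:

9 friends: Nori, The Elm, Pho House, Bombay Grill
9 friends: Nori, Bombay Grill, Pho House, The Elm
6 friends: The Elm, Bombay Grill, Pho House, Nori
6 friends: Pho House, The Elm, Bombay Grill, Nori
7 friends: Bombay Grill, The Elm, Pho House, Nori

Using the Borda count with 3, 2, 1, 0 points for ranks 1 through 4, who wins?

The Elm

Bombay Grill: 9·0 + 9·2 + 6·2 + 6·1 + 7·3 = 57
Pho House: 9·1 + 9·1 + 6·1 + 6·3 + 7·1 = 49
Nori: 9·3 + 9·3 + 6·0 + 6·0 + 7·0 = 54
The Elm: 9·2 + 9·0 + 6·3 + 6·2 + 7·2 = 62
The Elm has the highest Borda score (62).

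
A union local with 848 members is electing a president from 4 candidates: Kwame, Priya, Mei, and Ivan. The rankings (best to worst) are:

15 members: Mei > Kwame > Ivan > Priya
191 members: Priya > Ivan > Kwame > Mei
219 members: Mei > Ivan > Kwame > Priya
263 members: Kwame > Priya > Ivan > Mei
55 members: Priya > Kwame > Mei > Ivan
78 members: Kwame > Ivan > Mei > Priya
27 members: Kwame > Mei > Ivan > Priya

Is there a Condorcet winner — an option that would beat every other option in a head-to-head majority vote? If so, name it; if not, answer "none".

Kwame

Kwame vs Priya: 602–246 for Kwame.
Kwame vs Mei: 614–234 for Kwame.
Kwame vs Ivan: 438–410 for Kwame.
Kwame beats every other option head-to-head.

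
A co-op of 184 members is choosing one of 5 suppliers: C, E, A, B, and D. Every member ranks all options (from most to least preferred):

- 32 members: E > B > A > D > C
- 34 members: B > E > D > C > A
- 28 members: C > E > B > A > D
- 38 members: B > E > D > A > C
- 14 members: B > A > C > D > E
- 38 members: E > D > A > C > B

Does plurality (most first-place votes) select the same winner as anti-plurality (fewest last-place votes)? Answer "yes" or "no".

no

Plurality — first-place votes: C 28, E 70, A 0, B 86, D 0. Winner: B.
Anti-plurality — last-place votes: C 70, E 14, A 34, B 38, D 28. Winner: E.
The two methods disagree.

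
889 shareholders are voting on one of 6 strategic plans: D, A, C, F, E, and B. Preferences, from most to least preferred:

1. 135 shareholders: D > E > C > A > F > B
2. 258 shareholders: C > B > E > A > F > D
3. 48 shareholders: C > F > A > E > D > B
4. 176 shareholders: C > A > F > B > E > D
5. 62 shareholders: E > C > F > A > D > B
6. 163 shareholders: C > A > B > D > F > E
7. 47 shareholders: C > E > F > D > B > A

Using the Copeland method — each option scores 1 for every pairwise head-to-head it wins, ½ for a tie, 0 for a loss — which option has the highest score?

C

D: loses to A, C, F, E, and B → score 0.
A: beats D, F, and B; loses to C and E → score 3.
C: beats D, A, F, E, and B → score 5.
F: beats D and B; loses to A, C, and E → score 2.
E: beats D, A, and F; loses to C and B → score 3.
B: beats D and E; loses to A, C, and F → score 2.
C has the best pairwise record.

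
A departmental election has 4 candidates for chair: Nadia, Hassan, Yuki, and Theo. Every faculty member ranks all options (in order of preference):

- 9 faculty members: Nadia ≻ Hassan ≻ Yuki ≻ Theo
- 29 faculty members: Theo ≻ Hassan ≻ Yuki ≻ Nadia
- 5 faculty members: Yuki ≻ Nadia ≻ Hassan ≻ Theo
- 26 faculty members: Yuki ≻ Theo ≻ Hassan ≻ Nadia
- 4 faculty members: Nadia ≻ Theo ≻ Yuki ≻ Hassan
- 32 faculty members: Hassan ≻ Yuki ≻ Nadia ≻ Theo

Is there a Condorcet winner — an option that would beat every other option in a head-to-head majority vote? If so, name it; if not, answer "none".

Checking pairwise contests:
Hassan beats Nadia 87–18.
Theo beats Hassan 59–46.
Hassan beats Yuki 70–35.
Yuki beats Theo 72–33.
Every option loses at least one head-to-head, so there is no Condorcet winner.

none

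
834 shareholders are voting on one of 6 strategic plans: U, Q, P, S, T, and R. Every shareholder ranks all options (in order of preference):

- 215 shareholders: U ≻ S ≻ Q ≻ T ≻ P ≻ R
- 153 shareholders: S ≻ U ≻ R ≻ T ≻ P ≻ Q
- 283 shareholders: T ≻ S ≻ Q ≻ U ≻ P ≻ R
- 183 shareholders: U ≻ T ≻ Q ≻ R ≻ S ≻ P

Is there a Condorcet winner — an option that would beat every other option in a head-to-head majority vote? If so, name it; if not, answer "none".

none

Checking pairwise contests:
S beats U 436–398.
U beats Q 551–283.
U beats P 834–0.
T beats S 466–368.
U beats T 551–283.
U beats R 834–0.
Every option loses at least one head-to-head, so there is no Condorcet winner.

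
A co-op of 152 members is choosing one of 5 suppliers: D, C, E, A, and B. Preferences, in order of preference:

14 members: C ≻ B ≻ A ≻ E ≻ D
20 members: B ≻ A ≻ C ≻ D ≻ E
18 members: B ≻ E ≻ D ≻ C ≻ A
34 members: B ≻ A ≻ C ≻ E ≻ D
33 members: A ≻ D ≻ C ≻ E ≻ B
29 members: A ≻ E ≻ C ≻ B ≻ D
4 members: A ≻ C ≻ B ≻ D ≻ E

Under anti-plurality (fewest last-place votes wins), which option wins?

C

Last-place votes: D 77, C 0, E 24, A 18, B 33.
C is ranked last by the fewest voters, so C wins.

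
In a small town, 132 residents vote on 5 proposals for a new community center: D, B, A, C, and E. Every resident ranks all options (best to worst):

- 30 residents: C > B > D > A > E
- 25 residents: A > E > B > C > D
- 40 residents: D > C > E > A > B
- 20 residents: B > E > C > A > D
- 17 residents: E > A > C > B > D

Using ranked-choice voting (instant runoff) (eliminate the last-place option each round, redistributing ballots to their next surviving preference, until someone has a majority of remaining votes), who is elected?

Round 1: D 40, B 20, A 25, C 30, E 17. Eliminate E.
Round 2: D 40, B 20, A 42, C 30. Eliminate B.
Round 3: D 40, A 42, C 50. Eliminate D.
Round 4: A 42, C 90. C has a majority.

C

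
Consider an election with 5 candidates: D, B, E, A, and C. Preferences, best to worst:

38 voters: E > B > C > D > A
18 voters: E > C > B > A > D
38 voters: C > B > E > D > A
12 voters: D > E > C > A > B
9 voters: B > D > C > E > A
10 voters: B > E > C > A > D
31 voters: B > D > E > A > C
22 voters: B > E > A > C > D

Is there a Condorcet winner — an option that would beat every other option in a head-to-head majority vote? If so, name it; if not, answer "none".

B vs D: 166–12 for B.
B vs E: 110–68 for B.
B vs A: 166–12 for B.
B vs C: 110–68 for B.
B beats every other option head-to-head.

B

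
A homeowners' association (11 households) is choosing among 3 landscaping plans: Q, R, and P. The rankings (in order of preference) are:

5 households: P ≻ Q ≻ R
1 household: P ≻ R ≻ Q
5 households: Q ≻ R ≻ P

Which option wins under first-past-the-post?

First-place votes: Q 5, R 0, P 6.
P has the most first-place votes.

P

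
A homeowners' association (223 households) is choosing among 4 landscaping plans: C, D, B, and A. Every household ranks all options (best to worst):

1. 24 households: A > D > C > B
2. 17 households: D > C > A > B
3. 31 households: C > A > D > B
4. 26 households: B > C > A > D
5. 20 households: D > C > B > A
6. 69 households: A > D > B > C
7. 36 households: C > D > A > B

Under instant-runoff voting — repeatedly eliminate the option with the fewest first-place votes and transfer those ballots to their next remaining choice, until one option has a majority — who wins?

Round 1: C 67, D 37, B 26, A 93. Eliminate B.
Round 2: C 93, D 37, A 93. Eliminate D.
Round 3: C 130, A 93. C has a majority.

C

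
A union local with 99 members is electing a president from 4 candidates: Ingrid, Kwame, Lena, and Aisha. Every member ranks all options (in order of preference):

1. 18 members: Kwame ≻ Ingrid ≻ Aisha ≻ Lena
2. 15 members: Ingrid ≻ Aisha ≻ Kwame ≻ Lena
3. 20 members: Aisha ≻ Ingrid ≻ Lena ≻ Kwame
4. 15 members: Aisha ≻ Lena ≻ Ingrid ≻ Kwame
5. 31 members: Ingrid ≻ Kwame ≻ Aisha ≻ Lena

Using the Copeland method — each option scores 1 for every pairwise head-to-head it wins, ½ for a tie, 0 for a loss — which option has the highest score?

Ingrid: beats Kwame, Lena, and Aisha → score 3.
Kwame: beats Lena; loses to Ingrid and Aisha → score 1.
Lena: loses to Ingrid, Kwame, and Aisha → score 0.
Aisha: beats Kwame and Lena; loses to Ingrid → score 2.
Ingrid has the best pairwise record.

Ingrid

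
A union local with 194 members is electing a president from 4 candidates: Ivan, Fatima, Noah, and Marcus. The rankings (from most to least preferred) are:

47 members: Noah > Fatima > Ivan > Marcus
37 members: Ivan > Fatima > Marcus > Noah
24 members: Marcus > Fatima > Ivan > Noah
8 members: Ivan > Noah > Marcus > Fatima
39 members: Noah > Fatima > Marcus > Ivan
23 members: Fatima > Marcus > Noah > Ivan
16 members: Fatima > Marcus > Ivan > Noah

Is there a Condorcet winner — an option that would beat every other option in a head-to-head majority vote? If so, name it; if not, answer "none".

Fatima

Fatima vs Ivan: 149–45 for Fatima.
Fatima vs Noah: 100–94 for Fatima.
Fatima vs Marcus: 162–32 for Fatima.
Fatima beats every other option head-to-head.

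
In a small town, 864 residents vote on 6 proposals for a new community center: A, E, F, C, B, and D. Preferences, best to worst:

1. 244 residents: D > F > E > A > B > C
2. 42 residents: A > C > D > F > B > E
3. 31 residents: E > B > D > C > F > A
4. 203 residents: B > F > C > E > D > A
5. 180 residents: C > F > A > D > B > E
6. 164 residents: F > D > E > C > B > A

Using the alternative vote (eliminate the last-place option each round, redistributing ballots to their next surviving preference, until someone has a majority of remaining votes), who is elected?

Round 1: A 42, E 31, F 164, C 180, B 203, D 244. Eliminate E.
Round 2: A 42, F 164, C 180, B 234, D 244. Eliminate A.
Round 3: F 164, C 222, B 234, D 244. Eliminate F.
Round 4: C 222, B 234, D 408. Eliminate C.
Round 5: B 234, D 630. D has a majority.

D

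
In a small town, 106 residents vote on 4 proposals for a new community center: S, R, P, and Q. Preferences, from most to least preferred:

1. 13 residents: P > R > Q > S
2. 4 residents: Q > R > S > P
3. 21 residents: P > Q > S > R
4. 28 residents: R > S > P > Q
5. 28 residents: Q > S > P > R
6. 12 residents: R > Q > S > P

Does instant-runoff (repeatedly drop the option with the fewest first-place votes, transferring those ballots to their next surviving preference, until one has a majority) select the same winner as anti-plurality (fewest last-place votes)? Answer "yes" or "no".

Instant-runoff — R1 S 0, R 40, P 34, Q 32 (S out); R2 R 40, P 34, Q 32 (Q out); R3 R 44, P 62 (P winner). Winner: P.
Anti-plurality — last-place votes: S 13, R 49, P 16, Q 28. Winner: S.
The two methods disagree.

no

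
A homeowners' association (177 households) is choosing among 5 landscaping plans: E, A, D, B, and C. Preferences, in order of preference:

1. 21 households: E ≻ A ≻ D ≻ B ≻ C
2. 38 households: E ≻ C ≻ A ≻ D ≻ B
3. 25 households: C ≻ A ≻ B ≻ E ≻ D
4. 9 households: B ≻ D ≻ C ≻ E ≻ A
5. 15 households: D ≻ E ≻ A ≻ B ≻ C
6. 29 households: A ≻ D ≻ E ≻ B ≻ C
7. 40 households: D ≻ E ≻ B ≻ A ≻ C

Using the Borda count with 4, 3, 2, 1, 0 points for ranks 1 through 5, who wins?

E

E: 21·4 + 38·4 + 25·1 + 9·1 + 15·3 + 29·2 + 40·3 = 493
A: 21·3 + 38·2 + 25·3 + 9·0 + 15·2 + 29·4 + 40·1 = 400
D: 21·2 + 38·1 + 25·0 + 9·3 + 15·4 + 29·3 + 40·4 = 414
B: 21·1 + 38·0 + 25·2 + 9·4 + 15·1 + 29·1 + 40·2 = 231
C: 21·0 + 38·3 + 25·4 + 9·2 + 15·0 + 29·0 + 40·0 = 232
E has the highest Borda score (493).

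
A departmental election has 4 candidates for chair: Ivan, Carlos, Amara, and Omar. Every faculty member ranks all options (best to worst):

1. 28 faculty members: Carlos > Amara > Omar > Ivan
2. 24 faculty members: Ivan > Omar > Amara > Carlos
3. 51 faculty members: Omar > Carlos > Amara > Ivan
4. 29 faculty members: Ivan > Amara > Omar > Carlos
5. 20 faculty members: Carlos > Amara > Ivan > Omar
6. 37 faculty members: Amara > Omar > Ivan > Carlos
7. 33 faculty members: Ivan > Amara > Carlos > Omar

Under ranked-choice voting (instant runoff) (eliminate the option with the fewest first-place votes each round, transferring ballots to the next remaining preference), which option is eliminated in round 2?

Carlos

Round 1: Ivan 86, Carlos 48, Amara 37, Omar 51. Eliminate Amara.
Round 2: Ivan 86, Carlos 48, Omar 88. Eliminate Carlos.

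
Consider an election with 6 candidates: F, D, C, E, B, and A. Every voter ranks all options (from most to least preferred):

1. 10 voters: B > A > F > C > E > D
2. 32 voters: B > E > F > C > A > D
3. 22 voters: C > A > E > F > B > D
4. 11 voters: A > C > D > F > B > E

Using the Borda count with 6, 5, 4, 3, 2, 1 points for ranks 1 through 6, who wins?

F: 10·4 + 32·4 + 22·3 + 11·3 = 267
D: 10·1 + 32·1 + 22·1 + 11·4 = 108
C: 10·3 + 32·3 + 22·6 + 11·5 = 313
E: 10·2 + 32·5 + 22·4 + 11·1 = 279
B: 10·6 + 32·6 + 22·2 + 11·2 = 318
A: 10·5 + 32·2 + 22·5 + 11·6 = 290
B has the highest Borda score (318).

B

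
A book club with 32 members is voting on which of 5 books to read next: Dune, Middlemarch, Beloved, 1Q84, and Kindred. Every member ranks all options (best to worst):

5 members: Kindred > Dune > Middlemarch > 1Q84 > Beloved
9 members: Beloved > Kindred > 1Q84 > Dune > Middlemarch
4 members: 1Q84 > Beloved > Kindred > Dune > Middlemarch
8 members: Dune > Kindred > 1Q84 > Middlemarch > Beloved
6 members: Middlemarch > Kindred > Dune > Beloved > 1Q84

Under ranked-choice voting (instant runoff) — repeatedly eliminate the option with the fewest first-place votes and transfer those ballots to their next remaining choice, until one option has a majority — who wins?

Round 1: Dune 8, Middlemarch 6, Beloved 9, 1Q84 4, Kindred 5. Eliminate 1Q84.
Round 2: Dune 8, Middlemarch 6, Beloved 13, Kindred 5. Eliminate Kindred.
Round 3: Dune 13, Middlemarch 6, Beloved 13. Eliminate Middlemarch.
Round 4: Dune 19, Beloved 13. Dune has a majority.

Dune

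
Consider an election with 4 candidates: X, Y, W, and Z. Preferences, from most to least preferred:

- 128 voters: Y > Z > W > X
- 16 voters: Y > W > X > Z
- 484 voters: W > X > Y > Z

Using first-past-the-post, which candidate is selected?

First-place votes: X 0, Y 144, W 484, Z 0.
W has the most first-place votes.

W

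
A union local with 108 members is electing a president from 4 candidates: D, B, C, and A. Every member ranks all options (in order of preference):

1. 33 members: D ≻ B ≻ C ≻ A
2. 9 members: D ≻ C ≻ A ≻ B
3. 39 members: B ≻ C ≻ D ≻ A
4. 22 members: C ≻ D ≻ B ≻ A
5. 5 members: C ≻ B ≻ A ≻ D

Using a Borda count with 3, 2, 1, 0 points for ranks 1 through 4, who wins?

D: 33·3 + 9·3 + 39·1 + 22·2 + 5·0 = 209
B: 33·2 + 9·0 + 39·3 + 22·1 + 5·2 = 215
C: 33·1 + 9·2 + 39·2 + 22·3 + 5·3 = 210
A: 33·0 + 9·1 + 39·0 + 22·0 + 5·1 = 14
B has the highest Borda score (215).

B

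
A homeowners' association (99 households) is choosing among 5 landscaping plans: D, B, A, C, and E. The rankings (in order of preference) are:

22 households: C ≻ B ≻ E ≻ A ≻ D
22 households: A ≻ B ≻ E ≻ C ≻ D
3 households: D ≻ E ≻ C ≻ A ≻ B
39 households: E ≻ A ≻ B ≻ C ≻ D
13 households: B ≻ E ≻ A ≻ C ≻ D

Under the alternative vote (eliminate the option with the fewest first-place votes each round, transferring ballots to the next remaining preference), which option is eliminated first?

Round 1: D 3, B 13, A 22, C 22, E 39. Eliminate D.

D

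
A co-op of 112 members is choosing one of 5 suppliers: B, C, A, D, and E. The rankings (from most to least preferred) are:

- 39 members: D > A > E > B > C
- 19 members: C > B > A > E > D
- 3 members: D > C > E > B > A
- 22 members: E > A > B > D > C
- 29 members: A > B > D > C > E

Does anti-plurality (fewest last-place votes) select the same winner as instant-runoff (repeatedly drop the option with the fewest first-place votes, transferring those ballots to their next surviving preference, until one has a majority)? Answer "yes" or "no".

Anti-plurality — last-place votes: B 0, C 61, A 3, D 19, E 29. Winner: B.
Instant-runoff — R1 B 0, C 19, A 29, D 42, E 22 (B out); R2 C 19, A 29, D 42, E 22 (C out); R3 A 48, D 42, E 22 (E out); R4 A 70, D 42 (A winner). Winner: A.
The two methods disagree.

no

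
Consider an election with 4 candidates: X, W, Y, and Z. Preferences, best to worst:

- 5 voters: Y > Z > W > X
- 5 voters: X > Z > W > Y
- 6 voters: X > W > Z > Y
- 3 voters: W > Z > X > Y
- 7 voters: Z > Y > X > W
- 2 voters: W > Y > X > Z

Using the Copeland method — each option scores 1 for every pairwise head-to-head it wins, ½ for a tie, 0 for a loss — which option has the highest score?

X: beats W; ties Y; loses to Z → score 1.5.
W: beats Y; loses to X and Z → score 1.
Y: ties X; loses to W and Z → score 0.5.
Z: beats X, W, and Y → score 3.
Z has the best pairwise record.

Z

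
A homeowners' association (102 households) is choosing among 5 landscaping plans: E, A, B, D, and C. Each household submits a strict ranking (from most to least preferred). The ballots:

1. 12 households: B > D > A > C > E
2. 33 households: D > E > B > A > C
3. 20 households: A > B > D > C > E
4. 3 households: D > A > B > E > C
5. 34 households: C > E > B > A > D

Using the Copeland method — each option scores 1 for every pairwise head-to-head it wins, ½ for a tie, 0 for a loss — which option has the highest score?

E: beats A and B; loses to D and C → score 2.
A: beats D and C; loses to E and B → score 2.
B: beats A, D, and C; loses to E → score 3.
D: beats E and C; loses to A and B → score 2.
C: beats E; loses to A, B, and D → score 1.
B has the best pairwise record.

B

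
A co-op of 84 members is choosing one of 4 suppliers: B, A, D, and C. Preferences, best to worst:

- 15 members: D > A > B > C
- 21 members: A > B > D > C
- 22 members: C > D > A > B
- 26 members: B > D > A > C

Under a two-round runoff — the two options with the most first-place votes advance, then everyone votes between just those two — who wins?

Round 1 first-place votes: B 26, A 21, D 15, C 22.
B and C advance.
Runoff: B is preferred to C by 62 voters; C by 22.
B wins the runoff.

B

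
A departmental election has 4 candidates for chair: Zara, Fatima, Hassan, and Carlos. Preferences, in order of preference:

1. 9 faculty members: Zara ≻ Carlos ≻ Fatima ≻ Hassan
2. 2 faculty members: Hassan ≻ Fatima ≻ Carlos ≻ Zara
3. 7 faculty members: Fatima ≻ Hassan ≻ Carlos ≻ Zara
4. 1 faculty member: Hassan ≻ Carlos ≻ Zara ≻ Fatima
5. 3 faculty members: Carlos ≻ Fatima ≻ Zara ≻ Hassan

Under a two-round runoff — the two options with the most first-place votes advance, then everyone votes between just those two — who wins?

Round 1 first-place votes: Zara 9, Fatima 7, Hassan 3, Carlos 3.
Zara and Fatima advance.
Runoff: Zara is preferred to Fatima by 10 voters; Fatima by 12.
Fatima wins the runoff.

Fatima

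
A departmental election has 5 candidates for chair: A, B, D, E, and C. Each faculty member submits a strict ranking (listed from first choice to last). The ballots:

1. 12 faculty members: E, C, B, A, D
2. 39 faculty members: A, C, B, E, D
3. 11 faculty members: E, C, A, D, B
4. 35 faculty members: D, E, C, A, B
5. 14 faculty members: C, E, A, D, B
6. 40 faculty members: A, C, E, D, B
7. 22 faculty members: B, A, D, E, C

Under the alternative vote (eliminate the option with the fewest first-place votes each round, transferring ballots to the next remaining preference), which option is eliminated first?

C

Round 1: A 79, B 22, D 35, E 23, C 14. Eliminate C.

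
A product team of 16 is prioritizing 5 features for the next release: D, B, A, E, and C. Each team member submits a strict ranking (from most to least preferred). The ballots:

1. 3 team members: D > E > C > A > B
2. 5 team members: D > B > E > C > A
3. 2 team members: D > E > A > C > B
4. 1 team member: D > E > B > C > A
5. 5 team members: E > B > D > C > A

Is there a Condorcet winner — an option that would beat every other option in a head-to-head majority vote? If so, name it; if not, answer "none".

D vs B: 11–5 for D.
D vs A: 16–0 for D.
D vs E: 11–5 for D.
D vs C: 16–0 for D.
D beats every other option head-to-head.

D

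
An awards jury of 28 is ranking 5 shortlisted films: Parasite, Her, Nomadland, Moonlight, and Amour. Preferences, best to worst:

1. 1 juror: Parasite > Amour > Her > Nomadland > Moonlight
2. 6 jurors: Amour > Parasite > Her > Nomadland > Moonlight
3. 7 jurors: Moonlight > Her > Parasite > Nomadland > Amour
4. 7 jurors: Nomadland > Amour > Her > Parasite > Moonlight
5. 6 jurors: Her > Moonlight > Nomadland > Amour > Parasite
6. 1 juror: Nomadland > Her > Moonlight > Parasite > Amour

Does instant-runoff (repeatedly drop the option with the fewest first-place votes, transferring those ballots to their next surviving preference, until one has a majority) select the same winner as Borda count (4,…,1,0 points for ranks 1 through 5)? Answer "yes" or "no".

Instant-runoff — R1 Parasite 1, Her 6, Nomadland 8, Moonlight 7, Amour 6 (Parasite out); R2 Her 6, Nomadland 8, Moonlight 7, Amour 7 (Her out); R3 Nomadland 8, Moonlight 13, Amour 7 (Amour out); R4 Nomadland 15, Moonlight 13 (Nomadland winner). Winner: Nomadland.
Borda — scores: Parasite 44, Her 76, Nomadland 58, Moonlight 48, Amour 54. Winner: Her.
The two methods disagree.

no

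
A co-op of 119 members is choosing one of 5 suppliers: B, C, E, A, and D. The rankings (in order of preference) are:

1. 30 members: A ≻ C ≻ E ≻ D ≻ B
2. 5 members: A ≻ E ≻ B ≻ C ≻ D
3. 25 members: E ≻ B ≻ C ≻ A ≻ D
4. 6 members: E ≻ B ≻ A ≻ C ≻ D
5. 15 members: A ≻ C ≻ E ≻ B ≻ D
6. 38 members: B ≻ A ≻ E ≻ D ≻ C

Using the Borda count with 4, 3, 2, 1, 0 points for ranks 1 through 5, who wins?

B: 30·0 + 5·2 + 25·3 + 6·3 + 15·1 + 38·4 = 270
C: 30·3 + 5·1 + 25·2 + 6·1 + 15·3 + 38·0 = 196
E: 30·2 + 5·3 + 25·4 + 6·4 + 15·2 + 38·2 = 305
A: 30·4 + 5·4 + 25·1 + 6·2 + 15·4 + 38·3 = 351
D: 30·1 + 5·0 + 25·0 + 6·0 + 15·0 + 38·1 = 68
A has the highest Borda score (351).

A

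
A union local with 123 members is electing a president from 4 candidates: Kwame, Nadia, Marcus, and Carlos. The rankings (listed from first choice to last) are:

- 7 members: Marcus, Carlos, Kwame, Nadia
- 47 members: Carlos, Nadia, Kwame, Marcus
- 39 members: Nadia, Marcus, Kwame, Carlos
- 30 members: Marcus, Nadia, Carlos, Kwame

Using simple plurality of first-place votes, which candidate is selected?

Carlos

First-place votes: Kwame 0, Nadia 39, Marcus 37, Carlos 47.
Carlos has the most first-place votes.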